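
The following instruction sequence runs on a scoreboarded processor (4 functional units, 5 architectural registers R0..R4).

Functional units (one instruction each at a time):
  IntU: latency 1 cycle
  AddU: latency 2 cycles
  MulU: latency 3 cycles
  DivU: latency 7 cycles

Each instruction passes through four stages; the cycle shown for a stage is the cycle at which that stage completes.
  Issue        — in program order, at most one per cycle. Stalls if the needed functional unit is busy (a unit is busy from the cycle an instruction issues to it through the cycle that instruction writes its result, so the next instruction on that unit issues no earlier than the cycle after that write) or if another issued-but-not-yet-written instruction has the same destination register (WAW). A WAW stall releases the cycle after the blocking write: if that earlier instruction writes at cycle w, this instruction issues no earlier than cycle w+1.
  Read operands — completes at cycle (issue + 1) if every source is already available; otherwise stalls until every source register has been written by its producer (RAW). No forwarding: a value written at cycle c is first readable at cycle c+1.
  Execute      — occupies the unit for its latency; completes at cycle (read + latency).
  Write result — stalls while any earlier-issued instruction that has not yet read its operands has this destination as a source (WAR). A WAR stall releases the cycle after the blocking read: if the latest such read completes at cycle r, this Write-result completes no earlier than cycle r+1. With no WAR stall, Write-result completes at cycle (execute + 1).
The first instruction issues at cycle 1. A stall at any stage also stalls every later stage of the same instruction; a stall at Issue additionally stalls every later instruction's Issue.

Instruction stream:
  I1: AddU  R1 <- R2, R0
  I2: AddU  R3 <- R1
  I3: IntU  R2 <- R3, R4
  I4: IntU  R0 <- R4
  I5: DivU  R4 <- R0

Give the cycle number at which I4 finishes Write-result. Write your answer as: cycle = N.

c1: I1 issues→AddU
c2: I1 reads
c4: I1 exec-done
c5: I1 writes R1
c6: I2 issues→AddU
c7: I2 reads | I3 issues→IntU
c9: I2 exec-done
c10: I2 writes R3
c11: I3 reads
c12: I3 exec-done
c13: I3 writes R2
c14: I4 issues→IntU
c15: I4 reads | I5 issues→DivU
c16: I4 exec-done
c17: I4 writes R0
c18: I5 reads
c25: I5 exec-done
c26: I5 writes R4

cycle = 17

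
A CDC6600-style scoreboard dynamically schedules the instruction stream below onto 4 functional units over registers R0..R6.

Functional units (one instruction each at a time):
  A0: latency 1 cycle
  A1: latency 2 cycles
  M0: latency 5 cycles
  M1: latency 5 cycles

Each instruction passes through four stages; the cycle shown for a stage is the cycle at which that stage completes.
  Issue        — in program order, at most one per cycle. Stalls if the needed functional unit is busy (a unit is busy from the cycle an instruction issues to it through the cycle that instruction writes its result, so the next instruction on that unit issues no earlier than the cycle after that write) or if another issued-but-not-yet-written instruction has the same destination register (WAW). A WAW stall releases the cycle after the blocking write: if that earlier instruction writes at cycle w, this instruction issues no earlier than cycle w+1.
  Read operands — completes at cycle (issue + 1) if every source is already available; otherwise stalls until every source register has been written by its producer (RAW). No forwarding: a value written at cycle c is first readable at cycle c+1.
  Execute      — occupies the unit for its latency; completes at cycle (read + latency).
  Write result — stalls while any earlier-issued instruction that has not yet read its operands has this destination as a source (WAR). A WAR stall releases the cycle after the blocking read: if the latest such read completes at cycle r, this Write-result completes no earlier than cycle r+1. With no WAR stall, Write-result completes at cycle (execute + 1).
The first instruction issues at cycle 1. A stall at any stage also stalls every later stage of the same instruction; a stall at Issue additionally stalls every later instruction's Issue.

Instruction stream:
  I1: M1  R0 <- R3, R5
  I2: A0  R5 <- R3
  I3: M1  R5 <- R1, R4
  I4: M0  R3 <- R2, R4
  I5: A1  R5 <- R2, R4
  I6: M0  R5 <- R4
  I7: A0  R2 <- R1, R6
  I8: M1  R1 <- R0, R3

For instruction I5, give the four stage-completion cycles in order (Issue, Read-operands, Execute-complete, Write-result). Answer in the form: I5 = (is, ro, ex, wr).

cycle 1: issue I1 (M1)
cycle 2: I1 read-ops, issue I2 (A0)
cycle 3: I2 read-ops
cycle 4: I2 finished on A0
cycle 5: I2→R5
cycle 7: I1 finished on M1
cycle 8: I1→R0
cycle 9: issue I3 (M1)
cycle 10: I3 read-ops, issue I4 (M0)
cycle 11: I4 read-ops
cycle 15: I3 finished on M1
cycle 16: I3→R5, I4 finished on M0
cycle 17: I4→R3, issue I5 (A1)
cycle 18: I5 read-ops
cycle 20: I5 finished on A1
cycle 21: I5→R5
cycle 22: issue I6 (M0)
cycle 23: I6 read-ops, issue I7 (A0)
cycle 24: I7 read-ops, issue I8 (M1)
cycle 25: I7 finished on A0, I8 read-ops
cycle 26: I7→R2
cycle 28: I6 finished on M0
cycle 29: I6→R5
cycle 30: I8 finished on M1
cycle 31: I8→R1

I5 = (17, 18, 20, 21)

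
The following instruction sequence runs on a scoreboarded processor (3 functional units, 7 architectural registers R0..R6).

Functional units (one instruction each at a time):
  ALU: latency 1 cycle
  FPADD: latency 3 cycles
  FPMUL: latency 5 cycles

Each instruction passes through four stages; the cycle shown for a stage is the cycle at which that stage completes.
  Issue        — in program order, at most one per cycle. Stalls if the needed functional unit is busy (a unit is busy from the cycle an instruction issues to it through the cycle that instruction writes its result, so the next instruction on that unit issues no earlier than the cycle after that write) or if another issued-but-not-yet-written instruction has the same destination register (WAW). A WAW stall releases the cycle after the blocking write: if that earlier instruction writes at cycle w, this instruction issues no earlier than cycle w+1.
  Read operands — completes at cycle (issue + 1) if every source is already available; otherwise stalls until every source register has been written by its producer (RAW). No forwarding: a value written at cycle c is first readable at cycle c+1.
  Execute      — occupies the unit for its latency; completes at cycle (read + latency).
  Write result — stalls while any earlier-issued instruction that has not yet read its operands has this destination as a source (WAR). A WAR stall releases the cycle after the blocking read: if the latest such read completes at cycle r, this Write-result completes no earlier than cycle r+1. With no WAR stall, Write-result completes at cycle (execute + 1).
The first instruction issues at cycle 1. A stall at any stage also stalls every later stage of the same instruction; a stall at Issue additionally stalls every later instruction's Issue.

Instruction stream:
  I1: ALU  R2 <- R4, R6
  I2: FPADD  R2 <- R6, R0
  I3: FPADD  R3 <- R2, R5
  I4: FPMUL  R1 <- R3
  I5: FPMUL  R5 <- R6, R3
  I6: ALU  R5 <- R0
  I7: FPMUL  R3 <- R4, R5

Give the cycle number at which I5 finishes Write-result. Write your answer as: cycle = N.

[I1] 1/2/3/4
[I2] 5/6/9/10  (WAW R2: wait I1 write@4)
[I3] 11/12/15/16  (struct: FPADD busy until I2 writes@10)
[I4] 12/17/22/23  (RAW R3: wait I3 write@16)
[I5] 24/25/30/31  (struct: FPMUL busy until I4 writes@23)
[I6] 32/33/34/35  (WAW R5: wait I5 write@31)
[I7] 33/36/41/42  (RAW R5: wait I6 write@35)

cycle = 31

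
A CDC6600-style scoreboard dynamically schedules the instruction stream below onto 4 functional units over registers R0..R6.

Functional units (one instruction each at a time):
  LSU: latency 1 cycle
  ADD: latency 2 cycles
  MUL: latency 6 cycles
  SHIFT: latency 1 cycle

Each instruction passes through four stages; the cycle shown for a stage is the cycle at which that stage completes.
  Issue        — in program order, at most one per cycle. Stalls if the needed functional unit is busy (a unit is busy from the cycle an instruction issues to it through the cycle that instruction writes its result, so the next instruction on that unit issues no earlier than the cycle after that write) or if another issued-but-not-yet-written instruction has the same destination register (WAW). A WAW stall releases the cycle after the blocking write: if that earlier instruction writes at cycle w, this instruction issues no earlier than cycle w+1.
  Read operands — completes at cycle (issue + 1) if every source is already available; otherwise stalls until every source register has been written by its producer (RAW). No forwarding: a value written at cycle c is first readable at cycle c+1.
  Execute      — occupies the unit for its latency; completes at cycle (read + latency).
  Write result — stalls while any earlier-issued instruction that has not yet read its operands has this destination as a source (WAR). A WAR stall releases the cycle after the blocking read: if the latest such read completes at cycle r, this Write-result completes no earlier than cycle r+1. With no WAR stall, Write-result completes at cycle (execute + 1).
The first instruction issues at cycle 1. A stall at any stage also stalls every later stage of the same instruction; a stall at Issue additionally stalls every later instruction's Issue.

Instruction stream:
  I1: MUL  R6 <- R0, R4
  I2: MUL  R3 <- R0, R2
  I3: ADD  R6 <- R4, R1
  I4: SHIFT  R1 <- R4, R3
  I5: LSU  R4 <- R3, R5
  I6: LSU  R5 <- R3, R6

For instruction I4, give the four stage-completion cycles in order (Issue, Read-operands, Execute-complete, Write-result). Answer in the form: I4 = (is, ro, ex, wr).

c1: I1→MUL
c2: I1 RO
c8: I1 EX
c9: I1 WR R6
c10: I2→MUL
c11: I2 RO, I3→ADD
c12: I3 RO, I4→SHIFT
c13: I5→LSU
c14: I3 EX
c15: I3 WR R6
c17: I2 EX
c18: I2 WR R3
c19: I4 RO, I5 RO
c20: I4 EX, I5 EX
c21: I4 WR R1, I5 WR R4
c22: I6→LSU
c23: I6 RO
c24: I6 EX
c25: I6 WR R5

I4 = (12, 19, 20, 21)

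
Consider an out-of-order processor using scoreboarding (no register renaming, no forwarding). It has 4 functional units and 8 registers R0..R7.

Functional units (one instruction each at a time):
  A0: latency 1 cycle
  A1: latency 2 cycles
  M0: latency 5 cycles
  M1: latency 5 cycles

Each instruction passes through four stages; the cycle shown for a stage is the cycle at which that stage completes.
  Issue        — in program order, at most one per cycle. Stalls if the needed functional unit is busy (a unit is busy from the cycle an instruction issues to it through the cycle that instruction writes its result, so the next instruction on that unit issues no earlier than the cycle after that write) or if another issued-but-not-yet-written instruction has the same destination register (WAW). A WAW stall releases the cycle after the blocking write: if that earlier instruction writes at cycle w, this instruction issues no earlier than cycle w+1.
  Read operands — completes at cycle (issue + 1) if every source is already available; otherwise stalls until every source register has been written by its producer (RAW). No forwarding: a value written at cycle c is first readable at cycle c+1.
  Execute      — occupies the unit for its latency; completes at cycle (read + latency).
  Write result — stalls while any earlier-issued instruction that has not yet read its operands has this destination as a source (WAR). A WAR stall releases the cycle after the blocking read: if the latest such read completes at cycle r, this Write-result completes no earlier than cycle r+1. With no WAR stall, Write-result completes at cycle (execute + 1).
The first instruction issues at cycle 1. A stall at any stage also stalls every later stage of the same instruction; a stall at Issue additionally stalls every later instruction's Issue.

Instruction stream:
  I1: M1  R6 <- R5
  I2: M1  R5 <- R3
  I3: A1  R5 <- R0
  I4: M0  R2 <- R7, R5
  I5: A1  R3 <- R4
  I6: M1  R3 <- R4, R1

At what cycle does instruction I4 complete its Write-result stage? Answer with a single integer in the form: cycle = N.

cycle 1: I1 issues→M1
cycle 2: I1 reads
cycle 7: I1 exec-done
cycle 8: I1 writes R6
cycle 9: I2 issues→M1
cycle 10: I2 reads
cycle 15: I2 exec-done
cycle 16: I2 writes R5
cycle 17: I3 issues→A1
cycle 18: I3 reads; I4 issues→M0
cycle 20: I3 exec-done
cycle 21: I3 writes R5
cycle 22: I4 reads; I5 issues→A1
cycle 23: I5 reads
cycle 25: I5 exec-done
cycle 26: I5 writes R3
cycle 27: I4 exec-done; I6 issues→M1
cycle 28: I4 writes R2; I6 reads
cycle 33: I6 exec-done
cycle 34: I6 writes R3

cycle = 28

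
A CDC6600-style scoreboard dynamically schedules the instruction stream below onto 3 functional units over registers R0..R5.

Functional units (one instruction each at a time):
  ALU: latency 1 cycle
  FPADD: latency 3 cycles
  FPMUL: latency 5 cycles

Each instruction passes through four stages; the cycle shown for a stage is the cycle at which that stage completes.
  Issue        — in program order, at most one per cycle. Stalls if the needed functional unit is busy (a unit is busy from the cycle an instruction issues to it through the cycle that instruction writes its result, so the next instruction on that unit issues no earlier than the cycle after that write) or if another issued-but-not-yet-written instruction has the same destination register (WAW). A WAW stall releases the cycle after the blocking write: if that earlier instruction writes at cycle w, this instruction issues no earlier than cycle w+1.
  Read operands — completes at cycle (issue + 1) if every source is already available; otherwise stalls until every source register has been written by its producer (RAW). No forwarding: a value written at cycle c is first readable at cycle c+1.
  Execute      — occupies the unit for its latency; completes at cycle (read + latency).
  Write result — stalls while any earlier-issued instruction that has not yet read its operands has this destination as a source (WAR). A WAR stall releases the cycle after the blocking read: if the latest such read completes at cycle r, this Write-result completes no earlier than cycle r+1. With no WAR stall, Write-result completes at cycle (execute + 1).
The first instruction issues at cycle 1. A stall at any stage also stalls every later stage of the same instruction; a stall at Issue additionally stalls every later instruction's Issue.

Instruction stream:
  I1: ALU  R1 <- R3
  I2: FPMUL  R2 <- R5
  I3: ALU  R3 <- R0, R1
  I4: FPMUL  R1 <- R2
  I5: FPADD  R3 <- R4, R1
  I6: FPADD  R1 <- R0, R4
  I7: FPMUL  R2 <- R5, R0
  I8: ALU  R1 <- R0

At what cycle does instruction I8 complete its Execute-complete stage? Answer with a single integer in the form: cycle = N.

cycle = 31

  I1 | 1 | 2 | 3 | 4
  I2 | 2 | 3 | 8 | 9
  I3 | 5 | 6 | 7 | 8   struct: ALU busy until I1 writes@4
  I4 | 10 | 11 | 16 | 17   struct: FPMUL busy until I2 writes@9
  I5 | 11 | 18 | 21 | 22   RAW R1: wait I4 write@17
  I6 | 23 | 24 | 27 | 28   struct: FPADD busy until I5 writes@22
  I7 | 24 | 25 | 30 | 31
  I8 | 29 | 30 | 31 | 32   WAW R1: wait I6 write@28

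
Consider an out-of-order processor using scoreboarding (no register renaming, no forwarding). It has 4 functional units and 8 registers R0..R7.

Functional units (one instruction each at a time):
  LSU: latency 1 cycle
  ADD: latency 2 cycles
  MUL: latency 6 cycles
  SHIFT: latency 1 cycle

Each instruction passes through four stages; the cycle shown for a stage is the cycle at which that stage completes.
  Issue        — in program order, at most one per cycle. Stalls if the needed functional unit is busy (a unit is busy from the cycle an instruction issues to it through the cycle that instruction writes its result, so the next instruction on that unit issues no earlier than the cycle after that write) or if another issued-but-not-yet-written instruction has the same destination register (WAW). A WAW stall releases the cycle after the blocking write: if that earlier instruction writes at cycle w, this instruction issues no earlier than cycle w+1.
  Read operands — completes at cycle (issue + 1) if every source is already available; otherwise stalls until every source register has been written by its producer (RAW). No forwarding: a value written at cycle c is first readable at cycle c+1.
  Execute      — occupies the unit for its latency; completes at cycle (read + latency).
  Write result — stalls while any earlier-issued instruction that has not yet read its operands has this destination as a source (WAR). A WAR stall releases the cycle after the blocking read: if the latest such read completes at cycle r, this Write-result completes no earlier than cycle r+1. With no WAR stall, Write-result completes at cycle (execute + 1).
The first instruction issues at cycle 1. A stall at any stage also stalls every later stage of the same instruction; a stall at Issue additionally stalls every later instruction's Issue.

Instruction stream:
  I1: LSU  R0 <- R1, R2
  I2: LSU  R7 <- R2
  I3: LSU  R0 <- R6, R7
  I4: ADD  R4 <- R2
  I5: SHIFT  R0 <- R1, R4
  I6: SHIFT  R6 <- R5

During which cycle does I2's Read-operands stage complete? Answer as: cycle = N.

[1] I1 issues→LSU
[2] I1 reads
[3] I1 exec-done
[4] I1 writes R0
[5] I2 issues→LSU
[6] I2 reads
[7] I2 exec-done
[8] I2 writes R7
[9] I3 issues→LSU
[10] I3 reads; I4 issues→ADD
[11] I3 exec-done; I4 reads
[12] I3 writes R0
[13] I4 exec-done; I5 issues→SHIFT
[14] I4 writes R4
[15] I5 reads
[16] I5 exec-done
[17] I5 writes R0
[18] I6 issues→SHIFT
[19] I6 reads
[20] I6 exec-done
[21] I6 writes R6

cycle = 6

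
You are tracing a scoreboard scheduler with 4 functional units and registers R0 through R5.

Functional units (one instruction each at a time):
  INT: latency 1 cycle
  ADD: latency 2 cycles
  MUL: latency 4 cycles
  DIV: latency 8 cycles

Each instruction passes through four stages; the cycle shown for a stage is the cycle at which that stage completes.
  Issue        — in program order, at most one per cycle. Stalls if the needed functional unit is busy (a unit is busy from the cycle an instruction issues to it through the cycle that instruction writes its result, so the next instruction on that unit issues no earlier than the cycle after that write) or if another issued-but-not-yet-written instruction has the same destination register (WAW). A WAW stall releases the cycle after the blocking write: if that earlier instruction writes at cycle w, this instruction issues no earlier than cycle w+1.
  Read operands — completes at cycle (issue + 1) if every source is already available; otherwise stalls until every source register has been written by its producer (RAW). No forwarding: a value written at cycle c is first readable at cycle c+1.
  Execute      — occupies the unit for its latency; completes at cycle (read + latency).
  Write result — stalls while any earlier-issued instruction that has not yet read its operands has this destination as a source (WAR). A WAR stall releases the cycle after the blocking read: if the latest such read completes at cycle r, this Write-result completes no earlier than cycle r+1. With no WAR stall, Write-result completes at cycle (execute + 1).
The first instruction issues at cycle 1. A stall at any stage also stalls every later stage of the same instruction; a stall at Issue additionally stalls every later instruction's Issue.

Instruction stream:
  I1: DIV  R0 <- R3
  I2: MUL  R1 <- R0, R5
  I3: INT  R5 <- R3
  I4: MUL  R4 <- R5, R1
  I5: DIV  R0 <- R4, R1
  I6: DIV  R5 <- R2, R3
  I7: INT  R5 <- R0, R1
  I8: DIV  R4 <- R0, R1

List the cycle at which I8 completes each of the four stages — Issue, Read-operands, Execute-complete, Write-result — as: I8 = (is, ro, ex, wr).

I8 = (47, 48, 56, 57)

t=1  I1 issues→DIV
t=2  I1 reads | I2 issues→MUL
t=3  I3 issues→INT
t=4  I3 reads
t=5  I3 exec-done
t=10  I1 exec-done
t=11  I1 writes R0
t=12  I2 reads
t=13  I3 writes R5
t=16  I2 exec-done
t=17  I2 writes R1
t=18  I4 issues→MUL
t=19  I4 reads | I5 issues→DIV
t=23  I4 exec-done
t=24  I4 writes R4
t=25  I5 reads
t=33  I5 exec-done
t=34  I5 writes R0
t=35  I6 issues→DIV
t=36  I6 reads
t=44  I6 exec-done
t=45  I6 writes R5
t=46  I7 issues→INT
t=47  I7 reads | I8 issues→DIV
t=48  I7 exec-done | I8 reads
t=49  I7 writes R5
t=56  I8 exec-done
t=57  I8 writes R4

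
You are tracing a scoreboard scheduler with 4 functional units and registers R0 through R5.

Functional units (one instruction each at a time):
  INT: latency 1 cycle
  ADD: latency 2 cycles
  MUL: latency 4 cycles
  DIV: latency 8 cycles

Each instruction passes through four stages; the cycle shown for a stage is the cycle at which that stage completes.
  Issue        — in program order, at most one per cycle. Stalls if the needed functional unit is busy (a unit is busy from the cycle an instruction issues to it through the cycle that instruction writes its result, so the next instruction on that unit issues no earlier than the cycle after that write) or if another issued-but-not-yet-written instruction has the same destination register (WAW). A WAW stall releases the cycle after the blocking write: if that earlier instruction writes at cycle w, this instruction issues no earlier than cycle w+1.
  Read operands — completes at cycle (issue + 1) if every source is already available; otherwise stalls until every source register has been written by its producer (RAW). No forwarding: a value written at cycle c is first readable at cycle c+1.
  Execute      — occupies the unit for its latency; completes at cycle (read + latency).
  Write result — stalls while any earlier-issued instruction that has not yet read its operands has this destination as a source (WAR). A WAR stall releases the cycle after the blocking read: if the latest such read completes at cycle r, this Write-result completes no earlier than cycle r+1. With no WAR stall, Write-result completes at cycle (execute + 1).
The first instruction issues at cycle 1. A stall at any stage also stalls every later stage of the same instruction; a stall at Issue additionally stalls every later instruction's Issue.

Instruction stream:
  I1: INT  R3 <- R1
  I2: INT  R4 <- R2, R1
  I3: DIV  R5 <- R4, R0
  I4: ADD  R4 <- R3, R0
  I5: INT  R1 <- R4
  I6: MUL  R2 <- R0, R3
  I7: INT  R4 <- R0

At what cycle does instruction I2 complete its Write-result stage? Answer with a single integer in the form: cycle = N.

t=1  I1→INT
t=2  I1 RO
t=3  I1 EX
t=4  I1 WR R3
t=5  I2→INT
t=6  I2 RO · I3→DIV
t=7  I2 EX
t=8  I2 WR R4
t=9  I3 RO · I4→ADD
t=10  I4 RO · I5→INT
t=11  I6→MUL
t=12  I4 EX · I6 RO
t=13  I4 WR R4
t=14  I5 RO
t=15  I5 EX
t=16  I5 WR R1 · I6 EX
t=17  I3 EX · I6 WR R2 · I7→INT
t=18  I3 WR R5 · I7 RO
t=19  I7 EX
t=20  I7 WR R4

cycle = 8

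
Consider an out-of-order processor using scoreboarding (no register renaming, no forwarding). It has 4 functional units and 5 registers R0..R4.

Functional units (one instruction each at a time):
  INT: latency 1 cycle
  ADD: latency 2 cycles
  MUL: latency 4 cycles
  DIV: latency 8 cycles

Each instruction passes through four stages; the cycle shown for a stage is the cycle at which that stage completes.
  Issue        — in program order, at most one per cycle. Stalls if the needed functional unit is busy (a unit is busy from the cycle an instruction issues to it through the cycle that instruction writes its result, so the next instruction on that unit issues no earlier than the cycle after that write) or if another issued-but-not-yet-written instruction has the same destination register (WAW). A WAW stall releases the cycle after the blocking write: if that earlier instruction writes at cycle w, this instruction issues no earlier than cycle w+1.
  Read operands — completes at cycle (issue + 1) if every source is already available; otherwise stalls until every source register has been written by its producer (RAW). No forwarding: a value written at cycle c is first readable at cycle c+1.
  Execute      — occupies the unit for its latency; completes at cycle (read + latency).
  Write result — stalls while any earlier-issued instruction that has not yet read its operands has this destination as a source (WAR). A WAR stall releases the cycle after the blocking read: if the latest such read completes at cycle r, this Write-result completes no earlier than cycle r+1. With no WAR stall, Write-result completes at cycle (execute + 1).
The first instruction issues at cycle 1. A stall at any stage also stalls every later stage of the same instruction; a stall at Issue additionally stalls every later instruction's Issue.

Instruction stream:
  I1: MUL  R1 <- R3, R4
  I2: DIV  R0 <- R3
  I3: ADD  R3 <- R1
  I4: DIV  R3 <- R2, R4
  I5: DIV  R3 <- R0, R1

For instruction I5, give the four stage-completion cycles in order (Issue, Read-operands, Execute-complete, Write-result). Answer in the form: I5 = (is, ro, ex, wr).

I5 = (24, 25, 33, 34)

I1: IS=1 RO=2 EX=6 WR=7
I2: IS=2 RO=3 EX=11 WR=12
I3: IS=3 RO=8 EX=10 WR=11  [RAW R1: wait I1 write@7]
I4: IS=13 RO=14 EX=22 WR=23  [struct: DIV busy until I2 writes@12]
I5: IS=24 RO=25 EX=33 WR=34  [struct: DIV busy until I4 writes@23]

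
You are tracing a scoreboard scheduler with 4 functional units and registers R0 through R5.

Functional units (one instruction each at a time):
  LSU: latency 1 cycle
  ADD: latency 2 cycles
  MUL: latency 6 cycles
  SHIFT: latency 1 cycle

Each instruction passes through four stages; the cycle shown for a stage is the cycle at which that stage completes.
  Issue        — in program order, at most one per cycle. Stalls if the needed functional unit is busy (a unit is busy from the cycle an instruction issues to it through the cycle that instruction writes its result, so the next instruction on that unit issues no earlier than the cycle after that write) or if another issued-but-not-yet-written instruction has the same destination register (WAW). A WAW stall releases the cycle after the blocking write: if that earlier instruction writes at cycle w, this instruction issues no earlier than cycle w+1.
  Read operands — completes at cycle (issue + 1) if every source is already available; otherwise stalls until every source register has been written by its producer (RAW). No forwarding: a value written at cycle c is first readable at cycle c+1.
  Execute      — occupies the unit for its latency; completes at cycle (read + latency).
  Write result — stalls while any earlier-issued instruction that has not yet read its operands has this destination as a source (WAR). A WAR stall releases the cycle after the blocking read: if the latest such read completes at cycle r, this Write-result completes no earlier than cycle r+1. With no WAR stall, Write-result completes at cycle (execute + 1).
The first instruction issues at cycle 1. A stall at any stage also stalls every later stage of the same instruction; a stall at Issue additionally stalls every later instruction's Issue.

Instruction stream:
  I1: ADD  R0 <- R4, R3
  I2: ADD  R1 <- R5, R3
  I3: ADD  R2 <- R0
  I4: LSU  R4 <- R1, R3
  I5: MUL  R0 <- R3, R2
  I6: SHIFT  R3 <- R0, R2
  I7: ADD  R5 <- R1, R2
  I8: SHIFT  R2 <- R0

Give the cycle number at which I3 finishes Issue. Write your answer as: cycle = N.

cycle = 11

I1 -> (1, 2, 4, 5)
I2 -> (6, 7, 9, 10)  // struct: ADD busy until I1 writes@5
I3 -> (11, 12, 14, 15)  // struct: ADD busy until I2 writes@10
I4 -> (12, 13, 14, 15)
I5 -> (13, 16, 22, 23)  // RAW R2: wait I3 write@15
I6 -> (14, 24, 25, 26)  // RAW R0: wait I5 write@23
I7 -> (16, 17, 19, 20)  // struct: ADD busy until I3 writes@15
I8 -> (27, 28, 29, 30)  // struct: SHIFT busy until I6 writes@26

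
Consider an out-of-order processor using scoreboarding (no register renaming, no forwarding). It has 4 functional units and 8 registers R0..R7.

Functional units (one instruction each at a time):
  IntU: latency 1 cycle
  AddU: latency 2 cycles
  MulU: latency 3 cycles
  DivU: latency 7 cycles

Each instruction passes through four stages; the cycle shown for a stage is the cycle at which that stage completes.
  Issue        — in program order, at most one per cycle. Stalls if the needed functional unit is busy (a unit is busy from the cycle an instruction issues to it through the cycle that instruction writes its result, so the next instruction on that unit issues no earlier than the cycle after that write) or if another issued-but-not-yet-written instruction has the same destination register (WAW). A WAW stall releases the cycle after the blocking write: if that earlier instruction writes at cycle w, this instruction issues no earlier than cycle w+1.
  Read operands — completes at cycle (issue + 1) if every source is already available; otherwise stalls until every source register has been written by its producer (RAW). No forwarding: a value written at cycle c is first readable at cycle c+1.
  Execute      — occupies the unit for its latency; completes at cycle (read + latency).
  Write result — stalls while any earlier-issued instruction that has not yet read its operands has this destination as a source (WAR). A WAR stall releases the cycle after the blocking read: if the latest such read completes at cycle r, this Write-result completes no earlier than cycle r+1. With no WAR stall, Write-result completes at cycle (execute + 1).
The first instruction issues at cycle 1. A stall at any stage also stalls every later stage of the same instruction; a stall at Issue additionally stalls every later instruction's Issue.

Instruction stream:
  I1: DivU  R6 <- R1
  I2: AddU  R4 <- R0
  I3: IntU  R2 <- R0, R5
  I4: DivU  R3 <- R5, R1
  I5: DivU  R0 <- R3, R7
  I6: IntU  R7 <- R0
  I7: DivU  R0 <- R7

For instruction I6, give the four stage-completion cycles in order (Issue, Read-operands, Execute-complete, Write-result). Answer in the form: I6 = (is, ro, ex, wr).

I1 -> (1, 2, 9, 10)
I2 -> (2, 3, 5, 6)
I3 -> (3, 4, 5, 6)
I4 -> (11, 12, 19, 20)  // struct: DivU busy until I1 writes@10
I5 -> (21, 22, 29, 30)  // struct: DivU busy until I4 writes@20
I6 -> (22, 31, 32, 33)  // RAW R0: wait I5 write@30
I7 -> (31, 34, 41, 42)  // struct: DivU busy until I5 writes@30, RAW R7: wait I6 write@33

I6 = (22, 31, 32, 33)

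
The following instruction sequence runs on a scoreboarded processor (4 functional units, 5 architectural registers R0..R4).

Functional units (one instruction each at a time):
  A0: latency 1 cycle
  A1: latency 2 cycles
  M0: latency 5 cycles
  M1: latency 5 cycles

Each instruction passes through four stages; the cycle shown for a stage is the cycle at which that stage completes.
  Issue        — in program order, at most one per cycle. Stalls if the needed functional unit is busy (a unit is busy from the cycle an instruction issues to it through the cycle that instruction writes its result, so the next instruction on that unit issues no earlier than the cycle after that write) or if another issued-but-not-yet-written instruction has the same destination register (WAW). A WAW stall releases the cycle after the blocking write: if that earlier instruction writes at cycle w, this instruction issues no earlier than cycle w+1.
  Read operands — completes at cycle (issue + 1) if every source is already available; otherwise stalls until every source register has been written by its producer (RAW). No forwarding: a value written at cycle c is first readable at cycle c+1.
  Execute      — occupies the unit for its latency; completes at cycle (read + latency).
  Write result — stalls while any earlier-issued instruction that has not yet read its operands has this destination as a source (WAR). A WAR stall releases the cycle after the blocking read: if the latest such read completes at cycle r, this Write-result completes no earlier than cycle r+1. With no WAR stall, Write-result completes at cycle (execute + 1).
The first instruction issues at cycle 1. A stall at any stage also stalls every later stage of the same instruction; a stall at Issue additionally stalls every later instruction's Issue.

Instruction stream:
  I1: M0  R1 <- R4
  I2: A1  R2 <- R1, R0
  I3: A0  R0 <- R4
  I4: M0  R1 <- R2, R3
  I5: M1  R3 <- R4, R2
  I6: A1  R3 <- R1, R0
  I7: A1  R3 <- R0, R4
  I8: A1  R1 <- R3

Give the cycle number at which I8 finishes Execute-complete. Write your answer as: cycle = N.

cycle = 33

t=1  I1→M0
t=2  I1 RO · I2→A1
t=3  I3→A0
t=4  I3 RO
t=5  I3 EX
t=7  I1 EX
t=8  I1 WR R1
t=9  I2 RO · I4→M0
t=10  I3 WR R0 · I5→M1
t=11  I2 EX
t=12  I2 WR R2
t=13  I4 RO · I5 RO
t=18  I4 EX · I5 EX
t=19  I4 WR R1 · I5 WR R3
t=20  I6→A1
t=21  I6 RO
t=23  I6 EX
t=24  I6 WR R3
t=25  I7→A1
t=26  I7 RO
t=28  I7 EX
t=29  I7 WR R3
t=30  I8→A1
t=31  I8 RO
t=33  I8 EX
t=34  I8 WR R1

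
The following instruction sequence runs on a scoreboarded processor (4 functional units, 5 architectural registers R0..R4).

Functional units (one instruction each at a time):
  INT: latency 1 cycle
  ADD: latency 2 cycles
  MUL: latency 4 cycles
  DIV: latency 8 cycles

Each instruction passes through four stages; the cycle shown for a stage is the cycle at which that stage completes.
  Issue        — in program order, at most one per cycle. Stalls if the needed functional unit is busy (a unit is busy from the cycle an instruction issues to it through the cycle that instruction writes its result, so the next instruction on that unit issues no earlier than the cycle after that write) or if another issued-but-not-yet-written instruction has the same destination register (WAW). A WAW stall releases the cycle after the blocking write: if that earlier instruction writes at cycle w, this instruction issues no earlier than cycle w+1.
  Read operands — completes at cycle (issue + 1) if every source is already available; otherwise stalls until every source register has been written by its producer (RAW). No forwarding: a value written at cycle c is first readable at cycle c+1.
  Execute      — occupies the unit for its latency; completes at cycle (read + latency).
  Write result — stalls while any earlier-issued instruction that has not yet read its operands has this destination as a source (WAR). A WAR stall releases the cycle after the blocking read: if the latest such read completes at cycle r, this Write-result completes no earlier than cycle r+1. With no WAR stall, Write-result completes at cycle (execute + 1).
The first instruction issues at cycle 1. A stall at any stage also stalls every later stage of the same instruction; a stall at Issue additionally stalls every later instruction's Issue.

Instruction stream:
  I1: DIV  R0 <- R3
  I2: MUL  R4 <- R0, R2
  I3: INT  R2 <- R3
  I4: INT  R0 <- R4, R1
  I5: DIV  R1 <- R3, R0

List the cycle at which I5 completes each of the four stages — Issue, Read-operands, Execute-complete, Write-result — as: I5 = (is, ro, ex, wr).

I5 = (15, 21, 29, 30)

I1  is:1  ro:2  ex:10  wr:11
I2  is:2  ro:12  ex:16  wr:17  — RAW R0: wait I1 write@11
I3  is:3  ro:4  ex:5  wr:13  — WAR R2: wait I2 read@12
I4  is:14  ro:18  ex:19  wr:20  — struct: INT busy until I3 writes@13, RAW R4: wait I2 write@17
I5  is:15  ro:21  ex:29  wr:30  — RAW R0: wait I4 write@20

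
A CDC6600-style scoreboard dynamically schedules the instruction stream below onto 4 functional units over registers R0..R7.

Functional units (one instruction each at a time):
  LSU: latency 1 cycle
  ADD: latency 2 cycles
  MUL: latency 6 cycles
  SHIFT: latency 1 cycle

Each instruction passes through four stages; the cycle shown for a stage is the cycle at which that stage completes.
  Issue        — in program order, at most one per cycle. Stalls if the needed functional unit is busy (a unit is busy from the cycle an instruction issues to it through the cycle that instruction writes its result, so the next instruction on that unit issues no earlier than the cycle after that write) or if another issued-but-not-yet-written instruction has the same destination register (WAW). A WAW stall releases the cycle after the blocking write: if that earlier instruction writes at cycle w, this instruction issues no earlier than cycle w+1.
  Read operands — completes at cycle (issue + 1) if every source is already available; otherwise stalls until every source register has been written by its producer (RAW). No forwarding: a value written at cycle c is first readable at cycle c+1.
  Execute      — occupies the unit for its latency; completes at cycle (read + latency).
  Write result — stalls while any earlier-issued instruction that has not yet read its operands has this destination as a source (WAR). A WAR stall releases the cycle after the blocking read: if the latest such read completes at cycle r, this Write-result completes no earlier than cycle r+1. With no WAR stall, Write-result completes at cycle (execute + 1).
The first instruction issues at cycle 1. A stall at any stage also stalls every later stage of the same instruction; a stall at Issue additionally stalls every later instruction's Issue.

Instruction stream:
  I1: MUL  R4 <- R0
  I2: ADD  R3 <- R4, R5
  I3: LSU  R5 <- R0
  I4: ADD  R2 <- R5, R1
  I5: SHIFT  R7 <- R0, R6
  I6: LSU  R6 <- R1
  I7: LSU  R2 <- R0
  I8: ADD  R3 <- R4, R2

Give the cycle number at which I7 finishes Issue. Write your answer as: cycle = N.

I1 -> (1, 2, 8, 9)
I2 -> (2, 10, 12, 13)  // RAW R4: wait I1 write@9
I3 -> (3, 4, 5, 11)  // WAR R5: wait I2 read@10
I4 -> (14, 15, 17, 18)  // struct: ADD busy until I2 writes@13
I5 -> (15, 16, 17, 18)
I6 -> (16, 17, 18, 19)
I7 -> (20, 21, 22, 23)  // struct: LSU busy until I6 writes@19
I8 -> (21, 24, 26, 27)  // RAW R2: wait I7 write@23

cycle = 20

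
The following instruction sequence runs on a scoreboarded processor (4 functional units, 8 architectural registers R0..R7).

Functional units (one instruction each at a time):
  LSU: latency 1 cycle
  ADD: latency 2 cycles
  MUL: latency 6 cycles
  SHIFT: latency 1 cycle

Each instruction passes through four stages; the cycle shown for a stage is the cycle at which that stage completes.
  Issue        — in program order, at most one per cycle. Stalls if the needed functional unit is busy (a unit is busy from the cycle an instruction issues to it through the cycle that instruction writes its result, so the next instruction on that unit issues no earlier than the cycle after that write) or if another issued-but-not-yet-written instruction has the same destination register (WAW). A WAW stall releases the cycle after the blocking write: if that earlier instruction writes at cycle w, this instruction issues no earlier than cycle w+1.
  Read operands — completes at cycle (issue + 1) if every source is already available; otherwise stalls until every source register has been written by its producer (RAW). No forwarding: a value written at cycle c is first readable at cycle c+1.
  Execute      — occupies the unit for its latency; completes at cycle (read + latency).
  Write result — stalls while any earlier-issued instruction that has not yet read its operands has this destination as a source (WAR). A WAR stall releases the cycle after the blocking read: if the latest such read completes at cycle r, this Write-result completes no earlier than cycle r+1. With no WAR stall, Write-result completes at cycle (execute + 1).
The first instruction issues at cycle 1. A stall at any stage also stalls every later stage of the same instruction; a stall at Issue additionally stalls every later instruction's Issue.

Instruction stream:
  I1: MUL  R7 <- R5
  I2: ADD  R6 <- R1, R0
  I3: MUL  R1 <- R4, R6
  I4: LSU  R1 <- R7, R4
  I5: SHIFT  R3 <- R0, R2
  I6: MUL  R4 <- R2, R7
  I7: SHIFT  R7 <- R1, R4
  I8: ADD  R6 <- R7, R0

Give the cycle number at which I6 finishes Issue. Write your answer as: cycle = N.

cycle = 21

[I1] 1/2/8/9
[I2] 2/3/5/6
[I3] 10/11/17/18  (struct: MUL busy until I1 writes@9)
[I4] 19/20/21/22  (WAW R1: wait I3 write@18)
[I5] 20/21/22/23
[I6] 21/22/28/29
[I7] 24/30/31/32  (struct: SHIFT busy until I5 writes@23; RAW R4: wait I6 write@29)
[I8] 25/33/35/36  (RAW R7: wait I7 write@32)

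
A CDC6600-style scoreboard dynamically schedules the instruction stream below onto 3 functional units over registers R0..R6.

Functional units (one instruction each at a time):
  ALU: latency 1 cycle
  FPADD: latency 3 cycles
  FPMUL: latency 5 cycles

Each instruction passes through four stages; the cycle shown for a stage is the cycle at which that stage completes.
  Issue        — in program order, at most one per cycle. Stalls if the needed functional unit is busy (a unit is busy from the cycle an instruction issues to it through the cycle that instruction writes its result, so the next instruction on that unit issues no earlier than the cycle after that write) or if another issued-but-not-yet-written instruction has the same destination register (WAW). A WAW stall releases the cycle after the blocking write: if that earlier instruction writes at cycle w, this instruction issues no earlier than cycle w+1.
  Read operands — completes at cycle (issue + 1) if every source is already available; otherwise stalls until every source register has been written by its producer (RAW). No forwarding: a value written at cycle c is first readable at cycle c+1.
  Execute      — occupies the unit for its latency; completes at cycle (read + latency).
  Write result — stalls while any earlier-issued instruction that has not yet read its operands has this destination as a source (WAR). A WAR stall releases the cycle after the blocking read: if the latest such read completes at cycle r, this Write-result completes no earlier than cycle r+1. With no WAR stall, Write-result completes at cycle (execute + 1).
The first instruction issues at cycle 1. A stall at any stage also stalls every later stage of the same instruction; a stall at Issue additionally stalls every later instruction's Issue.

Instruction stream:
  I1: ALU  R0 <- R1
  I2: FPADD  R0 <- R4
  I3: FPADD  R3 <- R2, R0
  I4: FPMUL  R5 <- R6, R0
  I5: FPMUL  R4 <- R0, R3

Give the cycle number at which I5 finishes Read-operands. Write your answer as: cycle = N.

1) issue 1, read 2, done 3, write 4
2) issue 5, read 6, done 9, write 10  <WAW R0: wait I1 write@4>
3) issue 11, read 12, done 15, write 16  <struct: FPADD busy until I2 writes@10>
4) issue 12, read 13, done 18, write 19
5) issue 20, read 21, done 26, write 27  <struct: FPMUL busy until I4 writes@19>

cycle = 21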